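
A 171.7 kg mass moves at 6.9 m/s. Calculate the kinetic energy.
KE = ½mv² = ½(171.7)(6.9)² = 4087 J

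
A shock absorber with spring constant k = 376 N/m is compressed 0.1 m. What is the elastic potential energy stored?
PE = ½kx² = ½(376)(0.1)² = 1.88 J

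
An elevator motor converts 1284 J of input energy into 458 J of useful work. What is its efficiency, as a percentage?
η = W_out/W_in = 458/1284 = 35.67%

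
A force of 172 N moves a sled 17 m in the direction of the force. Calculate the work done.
W = F·d = (172)(17) = 2924 J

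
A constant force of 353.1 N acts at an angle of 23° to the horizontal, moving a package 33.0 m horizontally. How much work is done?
W = F·d·cosθ = (353.1)(33.0)cos(23°) = 10730 J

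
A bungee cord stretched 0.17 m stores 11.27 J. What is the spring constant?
k = 2·PE/x² = 2·11.27/(0.17)² = 779.9 N/m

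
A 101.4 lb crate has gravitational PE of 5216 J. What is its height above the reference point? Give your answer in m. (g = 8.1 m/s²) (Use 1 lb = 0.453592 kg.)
Convert to SI: m = 45.9942 kg, PE = 5216.0 J
h = PE/(mg) = 5216.0/(45.9942·8.1) = 14.0 m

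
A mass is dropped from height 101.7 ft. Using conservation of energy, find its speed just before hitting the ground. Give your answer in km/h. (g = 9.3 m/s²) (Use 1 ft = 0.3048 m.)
Convert to SI: h = 30.9982 m
mgh = ½mv² ⇒ v = √(2gh) = √(2·9.3·30.9982) = 24.0118 m/s = 86.44 km/h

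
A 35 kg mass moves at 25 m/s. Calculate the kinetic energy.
KE = ½mv² = ½(35)(25)² = 10937.5 J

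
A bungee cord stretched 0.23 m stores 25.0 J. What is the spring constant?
k = 2·PE/x² = 2·25.0/(0.23)² = 945.2 N/m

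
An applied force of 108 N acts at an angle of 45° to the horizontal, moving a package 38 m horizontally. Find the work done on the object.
W = F·d·cosθ = (108)(38)cos(45°) = 2902 J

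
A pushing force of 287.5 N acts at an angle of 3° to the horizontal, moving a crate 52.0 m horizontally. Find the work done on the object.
W = F·d·cosθ = (287.5)(52.0)cos(3°) = 14930 J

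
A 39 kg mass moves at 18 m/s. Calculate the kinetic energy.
KE = ½mv² = ½(39)(18)² = 6318.0 J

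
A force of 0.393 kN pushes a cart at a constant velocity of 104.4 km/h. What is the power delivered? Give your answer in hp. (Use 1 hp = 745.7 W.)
Convert to SI: F = 393.0 N, v = 29.0 m/s
P = Fv = (393.0)(29.0) = 11397.0 W = 15.28 hp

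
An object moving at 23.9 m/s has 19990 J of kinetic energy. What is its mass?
m = 2·KE/v² = 2·19990/(23.9)² = 69.99 kg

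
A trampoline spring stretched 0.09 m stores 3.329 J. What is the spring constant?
k = 2·PE/x² = 2·3.329/(0.09)² = 822.0 N/m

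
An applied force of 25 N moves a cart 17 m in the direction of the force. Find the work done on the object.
W = F·d = (25)(17) = 425.0 J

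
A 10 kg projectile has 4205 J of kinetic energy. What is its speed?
v = √(2·KE/m) = √(2·4205/10) = 29.0 m/s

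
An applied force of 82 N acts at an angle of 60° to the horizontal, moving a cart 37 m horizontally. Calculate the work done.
W = F·d·cosθ = (82)(37)cos(60°) = 1517 J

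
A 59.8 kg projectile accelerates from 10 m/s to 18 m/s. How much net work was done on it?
W = ΔKE = ½m(v₂² − v₁²) = ½(59.8)(18² − 10²) = 6697.6 J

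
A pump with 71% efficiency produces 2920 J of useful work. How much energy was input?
W_in = W_out/η = 2920/0.71 = 4113 J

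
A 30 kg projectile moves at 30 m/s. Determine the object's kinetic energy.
KE = ½mv² = ½(30)(30)² = 13500.0 J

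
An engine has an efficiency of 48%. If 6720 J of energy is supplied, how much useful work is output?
W_out = η·W_in = 0.48·6720 = 3225.6 J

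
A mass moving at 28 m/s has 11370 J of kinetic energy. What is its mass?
m = 2·KE/v² = 2·11370/(28)² = 29.01 kg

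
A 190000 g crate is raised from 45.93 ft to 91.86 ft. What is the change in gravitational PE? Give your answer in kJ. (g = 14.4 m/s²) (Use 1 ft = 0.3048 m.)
Convert to SI: m = 190.0 kg, Δh = 13.9995 m
ΔPE = mgΔh = (190.0)(14.4)(13.9995) = 38302.5 J = 38.3 kJ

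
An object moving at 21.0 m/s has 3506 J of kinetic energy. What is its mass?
m = 2·KE/v² = 2·3506/(21.0)² = 15.9 kg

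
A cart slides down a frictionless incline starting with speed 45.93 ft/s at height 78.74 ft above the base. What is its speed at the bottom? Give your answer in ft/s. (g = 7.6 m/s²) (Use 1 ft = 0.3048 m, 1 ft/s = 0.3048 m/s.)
Convert to SI: v₀ = 13.9995 m/s, h = 24.0 m
½mv₀² + mgh = ½mv² ⇒ v = √(v₀² + 2gh) = √(13.9995² + 2·7.6·24.0) = 23.6809 m/s = 77.69 ft/s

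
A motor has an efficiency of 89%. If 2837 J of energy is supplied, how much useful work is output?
W_out = η·W_in = 0.89·2837 = 2524.93 J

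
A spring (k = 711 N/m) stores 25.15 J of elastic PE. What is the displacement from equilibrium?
x = √(2·PE/k) = √(2·25.15/711) = 0.266 m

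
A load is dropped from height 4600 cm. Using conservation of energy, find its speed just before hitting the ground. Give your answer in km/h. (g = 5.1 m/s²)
Convert to SI: h = 46.0 m
mgh = ½mv² ⇒ v = √(2gh) = √(2·5.1·46.0) = 21.661 m/s = 77.98 km/h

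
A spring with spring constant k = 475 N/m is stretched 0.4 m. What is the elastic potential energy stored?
PE = ½kx² = ½(475)(0.4)² = 38.0 J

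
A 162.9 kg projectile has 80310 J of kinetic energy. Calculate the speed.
v = √(2·KE/m) = √(2·80310/162.9) = 31.4 m/s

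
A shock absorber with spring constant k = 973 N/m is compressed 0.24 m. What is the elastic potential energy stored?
PE = ½kx² = ½(973)(0.24)² = 28.02 J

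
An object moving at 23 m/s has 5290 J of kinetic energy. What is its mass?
m = 2·KE/v² = 2·5290/(23)² = 20.0 kg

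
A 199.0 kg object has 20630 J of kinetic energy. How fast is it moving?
v = √(2·KE/m) = √(2·20630/199.0) = 14.4 m/s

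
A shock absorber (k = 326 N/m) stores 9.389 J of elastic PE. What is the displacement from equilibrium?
x = √(2·PE/k) = √(2·9.389/326) = 0.24 m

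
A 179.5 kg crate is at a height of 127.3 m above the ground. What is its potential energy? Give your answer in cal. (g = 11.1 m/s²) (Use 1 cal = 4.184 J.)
PE = mgh = (179.5)(11.1)(127.3) = 253639 J = 60620 cal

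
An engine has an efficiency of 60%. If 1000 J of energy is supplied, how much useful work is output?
W_out = η·W_in = 0.6·1000 = 600.0 J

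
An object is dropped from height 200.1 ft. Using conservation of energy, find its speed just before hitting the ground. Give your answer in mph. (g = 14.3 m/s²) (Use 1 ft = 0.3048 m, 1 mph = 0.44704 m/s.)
Convert to SI: h = 60.9905 m
mgh = ½mv² ⇒ v = √(2gh) = √(2·14.3·60.9905) = 41.7651 m/s = 93.43 mph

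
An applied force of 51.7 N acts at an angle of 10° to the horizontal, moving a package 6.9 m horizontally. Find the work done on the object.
W = F·d·cosθ = (51.7)(6.9)cos(10°) = 351.3 J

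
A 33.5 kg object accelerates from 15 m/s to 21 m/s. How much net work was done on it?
W = ΔKE = ½m(v₂² − v₁²) = ½(33.5)(21² − 15²) = 3618.0 J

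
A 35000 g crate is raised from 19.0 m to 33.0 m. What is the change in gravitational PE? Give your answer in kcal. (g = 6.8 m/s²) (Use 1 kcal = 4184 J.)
Convert to SI: m = 35.0 kg, Δh = 14.0 m
ΔPE = mgΔh = (35.0)(6.8)(14.0) = 3332.0 J = 0.7964 kcal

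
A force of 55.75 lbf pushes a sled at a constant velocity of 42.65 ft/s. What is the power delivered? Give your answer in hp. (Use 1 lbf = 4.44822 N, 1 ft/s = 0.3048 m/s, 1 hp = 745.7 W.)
Convert to SI: F = 247.988 N, v = 12.9997 m/s
P = Fv = (247.988)(12.9997) = 3223.78 W = 4.323 hp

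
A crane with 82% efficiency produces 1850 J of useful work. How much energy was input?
W_in = W_out/η = 1850/0.82 = 2256 J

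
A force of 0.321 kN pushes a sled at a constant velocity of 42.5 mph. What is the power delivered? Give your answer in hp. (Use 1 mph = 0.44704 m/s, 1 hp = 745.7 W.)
Convert to SI: F = 321.0 N, v = 18.9992 m/s
P = Fv = (321.0)(18.9992) = 6098.74 W = 8.179 hp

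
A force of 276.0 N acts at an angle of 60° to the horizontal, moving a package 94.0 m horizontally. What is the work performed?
W = F·d·cosθ = (276.0)(94.0)cos(60°) = 12970 J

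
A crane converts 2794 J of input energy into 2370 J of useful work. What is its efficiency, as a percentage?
η = W_out/W_in = 2370/2794 = 84.82%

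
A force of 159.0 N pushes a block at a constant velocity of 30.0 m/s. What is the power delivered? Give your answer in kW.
P = Fv = (159.0)(30.0) = 4770.0 W = 4.77 kW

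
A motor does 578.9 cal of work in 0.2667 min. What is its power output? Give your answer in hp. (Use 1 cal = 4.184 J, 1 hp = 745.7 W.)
Convert to SI: W = 2422.12 J, t = 16.002 s
P = W/t = 2422.12/16.002 = 151.363 W = 0.203 hp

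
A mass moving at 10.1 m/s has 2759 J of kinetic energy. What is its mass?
m = 2·KE/v² = 2·2759/(10.1)² = 54.09 kg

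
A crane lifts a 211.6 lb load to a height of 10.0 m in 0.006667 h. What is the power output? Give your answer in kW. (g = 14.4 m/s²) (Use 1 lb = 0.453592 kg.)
Convert to SI: m = 95.9801 kg, h = 10.0 m, t = 24.0012 s
P = mgh/t = (95.9801)(14.4)(10.0)/24.0012 = 575.852 W = 0.5759 kW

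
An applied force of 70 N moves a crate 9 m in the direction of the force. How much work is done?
W = F·d = (70)(9) = 630.0 J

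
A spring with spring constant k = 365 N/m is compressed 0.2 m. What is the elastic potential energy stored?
PE = ½kx² = ½(365)(0.2)² = 7.3 J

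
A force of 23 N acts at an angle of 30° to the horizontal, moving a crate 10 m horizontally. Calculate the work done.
W = F·d·cosθ = (23)(10)cos(30°) = 199.2 J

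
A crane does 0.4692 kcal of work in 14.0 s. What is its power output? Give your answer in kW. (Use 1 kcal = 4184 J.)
Convert to SI: W = 1963.13 J, t = 14.0 s
P = W/t = 1963.13/14.0 = 140.224 W = 0.1402 kW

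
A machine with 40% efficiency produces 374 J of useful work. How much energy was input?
W_in = W_out/η = 374/0.4 = 935.0 J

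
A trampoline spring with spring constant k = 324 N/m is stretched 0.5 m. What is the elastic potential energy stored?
PE = ½kx² = ½(324)(0.5)² = 40.5 J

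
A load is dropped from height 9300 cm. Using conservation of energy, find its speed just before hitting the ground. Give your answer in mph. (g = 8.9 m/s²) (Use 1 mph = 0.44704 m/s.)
Convert to SI: h = 93.0 m
mgh = ½mv² ⇒ v = √(2gh) = √(2·8.9·93.0) = 40.6866 m/s = 91.01 mph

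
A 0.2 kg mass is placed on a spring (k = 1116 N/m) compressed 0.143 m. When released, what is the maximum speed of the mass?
½kx² = ½mv² ⇒ v = x√(k/m) = (0.143)√(1116/0.2) = 10.68 m/s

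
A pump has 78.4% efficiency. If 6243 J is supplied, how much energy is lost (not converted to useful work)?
W_lost = W_in(1 − η) = 6243·(1 − 0.784) = 1348 J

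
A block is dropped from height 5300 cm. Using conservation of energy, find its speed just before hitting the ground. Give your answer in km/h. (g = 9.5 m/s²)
Convert to SI: h = 53.0 m
mgh = ½mv² ⇒ v = √(2gh) = √(2·9.5·53.0) = 31.7333 m/s = 114.2 km/h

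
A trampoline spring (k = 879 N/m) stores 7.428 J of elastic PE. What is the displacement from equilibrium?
x = √(2·PE/k) = √(2·7.428/879) = 0.13 m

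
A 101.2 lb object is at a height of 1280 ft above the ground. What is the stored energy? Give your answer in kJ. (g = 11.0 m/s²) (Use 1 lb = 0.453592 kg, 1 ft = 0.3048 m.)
Convert to SI: m = 45.9035 kg, h = 390.144 m
PE = mgh = (45.9035)(11.0)(390.144) = 196999 J = 197.0 kJ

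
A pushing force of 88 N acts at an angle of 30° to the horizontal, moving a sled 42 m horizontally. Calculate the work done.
W = F·d·cosθ = (88)(42)cos(30°) = 3201 J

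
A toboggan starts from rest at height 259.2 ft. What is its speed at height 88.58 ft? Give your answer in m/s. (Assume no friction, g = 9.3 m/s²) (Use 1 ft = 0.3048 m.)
Convert to SI: h₁−h₂ = 52.005 m
mgh₁ = mgh₂ + ½mv² ⇒ v = √(2g(h₁−h₂)) = √(2·9.3·52.005) = 31.1 m/s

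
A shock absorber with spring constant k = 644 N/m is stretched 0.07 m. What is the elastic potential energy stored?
PE = ½kx² = ½(644)(0.07)² = 1.578 J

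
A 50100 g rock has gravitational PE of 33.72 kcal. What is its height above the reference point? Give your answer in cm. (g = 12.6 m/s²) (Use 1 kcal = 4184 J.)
Convert to SI: m = 50.1 kg, PE = 141084 J
h = PE/(mg) = 141084/(50.1·12.6) = 223.497 m = 22350 cm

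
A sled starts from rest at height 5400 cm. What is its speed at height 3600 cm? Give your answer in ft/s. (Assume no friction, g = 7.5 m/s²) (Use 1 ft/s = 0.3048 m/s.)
Convert to SI: h₁−h₂ = 18.0 m
mgh₁ = mgh₂ + ½mv² ⇒ v = √(2g(h₁−h₂)) = √(2·7.5·18.0) = 16.4317 m/s = 53.91 ft/s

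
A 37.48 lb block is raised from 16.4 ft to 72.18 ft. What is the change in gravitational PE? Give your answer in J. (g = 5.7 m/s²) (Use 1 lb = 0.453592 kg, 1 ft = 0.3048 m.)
Convert to SI: m = 17.0006 kg, Δh = 17.0017 m
ΔPE = mgΔh = (17.0006)(5.7)(17.0017) = 1648 J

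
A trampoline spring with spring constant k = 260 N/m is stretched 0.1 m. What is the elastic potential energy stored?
PE = ½kx² = ½(260)(0.1)² = 1.3 J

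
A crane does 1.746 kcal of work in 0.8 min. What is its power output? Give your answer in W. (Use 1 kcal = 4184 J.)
Convert to SI: W = 7305.26 J, t = 48.0 s
P = W/t = 7305.26/48.0 = 152.2 W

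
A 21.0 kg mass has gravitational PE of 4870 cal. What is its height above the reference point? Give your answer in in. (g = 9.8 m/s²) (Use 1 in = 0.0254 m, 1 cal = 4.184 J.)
Convert to SI: m = 21.0 kg, PE = 20376.1 J
h = PE/(mg) = 20376.1/(21.0·9.8) = 99.0091 m = 3898 in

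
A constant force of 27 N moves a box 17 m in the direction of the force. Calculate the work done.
W = F·d = (27)(17) = 459.0 J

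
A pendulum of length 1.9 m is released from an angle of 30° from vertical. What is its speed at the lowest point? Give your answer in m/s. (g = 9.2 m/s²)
h = L(1 − cosθ) = 1.9(1 − cos30°) = 0.254552 m
v = √(2gh) = √(2·9.2·0.254552) = 2.164 m/s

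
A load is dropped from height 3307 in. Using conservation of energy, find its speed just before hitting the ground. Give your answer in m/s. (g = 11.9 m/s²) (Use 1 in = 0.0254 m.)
Convert to SI: h = 83.9978 m
mgh = ½mv² ⇒ v = √(2gh) = √(2·11.9·83.9978) = 44.71 m/s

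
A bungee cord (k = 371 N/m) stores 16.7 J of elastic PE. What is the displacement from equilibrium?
x = √(2·PE/k) = √(2·16.7/371) = 0.3 m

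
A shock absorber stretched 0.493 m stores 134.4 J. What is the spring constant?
k = 2·PE/x² = 2·134.4/(0.493)² = 1106 N/m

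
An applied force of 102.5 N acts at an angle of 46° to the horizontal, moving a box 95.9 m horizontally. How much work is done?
W = F·d·cosθ = (102.5)(95.9)cos(46°) = 6828 J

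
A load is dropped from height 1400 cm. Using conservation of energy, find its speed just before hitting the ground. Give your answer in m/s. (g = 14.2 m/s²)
Convert to SI: h = 14.0 m
mgh = ½mv² ⇒ v = √(2gh) = √(2·14.2·14.0) = 19.94 m/s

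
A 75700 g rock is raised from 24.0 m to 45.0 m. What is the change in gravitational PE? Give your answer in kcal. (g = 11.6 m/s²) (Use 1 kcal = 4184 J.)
Convert to SI: m = 75.7 kg, Δh = 21.0 m
ΔPE = mgΔh = (75.7)(11.6)(21.0) = 18440.5 J = 4.407 kcal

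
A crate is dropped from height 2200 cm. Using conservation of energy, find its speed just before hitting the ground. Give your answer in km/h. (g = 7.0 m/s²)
Convert to SI: h = 22.0 m
mgh = ½mv² ⇒ v = √(2gh) = √(2·7.0·22.0) = 17.5499 m/s = 63.18 km/h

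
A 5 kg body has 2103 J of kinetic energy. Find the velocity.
v = √(2·KE/m) = √(2·2103/5) = 29.0 m/s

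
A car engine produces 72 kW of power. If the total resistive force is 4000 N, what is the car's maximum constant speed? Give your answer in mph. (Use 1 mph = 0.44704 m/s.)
P = Fv ⇒ v = P/F = 72000 W/4000.0 N = 18.0 m/s = 40.26 mph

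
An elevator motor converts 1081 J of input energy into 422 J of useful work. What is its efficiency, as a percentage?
η = W_out/W_in = 422/1081 = 39.04%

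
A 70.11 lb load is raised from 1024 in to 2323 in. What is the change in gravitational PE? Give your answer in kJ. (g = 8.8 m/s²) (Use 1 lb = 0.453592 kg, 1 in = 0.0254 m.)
Convert to SI: m = 31.8013 kg, Δh = 32.9946 m
ΔPE = mgΔh = (31.8013)(8.8)(32.9946) = 9233.6 J = 9.234 kJ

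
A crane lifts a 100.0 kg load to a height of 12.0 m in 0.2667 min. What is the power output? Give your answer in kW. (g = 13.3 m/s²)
Convert to SI: m = 100.0 kg, h = 12.0 m, t = 16.002 s
P = mgh/t = (100.0)(13.3)(12.0)/16.002 = 997.375 W = 0.9974 kW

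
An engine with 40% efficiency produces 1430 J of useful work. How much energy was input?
W_in = W_out/η = 1430/0.4 = 3575 J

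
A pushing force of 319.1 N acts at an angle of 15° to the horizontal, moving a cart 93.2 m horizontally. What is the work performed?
W = F·d·cosθ = (319.1)(93.2)cos(15°) = 28730 J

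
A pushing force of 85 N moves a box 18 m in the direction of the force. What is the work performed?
W = F·d = (85)(18) = 1530 J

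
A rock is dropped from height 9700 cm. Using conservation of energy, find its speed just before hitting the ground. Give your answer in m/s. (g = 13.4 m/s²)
Convert to SI: h = 97.0 m
mgh = ½mv² ⇒ v = √(2gh) = √(2·13.4·97.0) = 50.99 m/s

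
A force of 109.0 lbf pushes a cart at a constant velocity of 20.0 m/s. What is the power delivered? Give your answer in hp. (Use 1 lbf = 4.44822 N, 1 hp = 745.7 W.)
Convert to SI: F = 484.856 N, v = 20.0 m/s
P = Fv = (484.856)(20.0) = 9697.12 W = 13.0 hp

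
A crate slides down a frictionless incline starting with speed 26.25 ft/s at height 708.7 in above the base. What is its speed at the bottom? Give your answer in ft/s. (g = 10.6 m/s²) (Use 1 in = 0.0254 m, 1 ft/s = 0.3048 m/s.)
Convert to SI: v₀ = 8.001 m/s, h = 18.001 m
½mv₀² + mgh = ½mv² ⇒ v = √(v₀² + 2gh) = √(8.001² + 2·10.6·18.001) = 21.1101 m/s = 69.26 ft/s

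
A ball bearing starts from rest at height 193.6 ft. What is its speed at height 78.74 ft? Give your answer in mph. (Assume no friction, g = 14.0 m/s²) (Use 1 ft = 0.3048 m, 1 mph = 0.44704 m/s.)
Convert to SI: h₁−h₂ = 35.0093 m
mgh₁ = mgh₂ + ½mv² ⇒ v = √(2g(h₁−h₂)) = √(2·14.0·35.0093) = 31.3091 m/s = 70.04 mph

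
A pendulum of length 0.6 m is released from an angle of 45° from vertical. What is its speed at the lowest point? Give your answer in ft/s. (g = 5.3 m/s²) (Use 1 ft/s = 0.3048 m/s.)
h = L(1 − cosθ) = 0.6(1 − cos45°) = 0.175736 m
v = √(2gh) = √(2·5.3·0.175736) = 1.36484 m/s = 4.478 ft/s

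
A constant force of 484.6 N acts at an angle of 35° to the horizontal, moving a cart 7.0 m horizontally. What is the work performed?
W = F·d·cosθ = (484.6)(7.0)cos(35°) = 2779 J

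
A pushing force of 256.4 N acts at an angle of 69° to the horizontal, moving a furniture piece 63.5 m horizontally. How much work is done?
W = F·d·cosθ = (256.4)(63.5)cos(69°) = 5835 J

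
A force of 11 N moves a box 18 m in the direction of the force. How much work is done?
W = F·d = (11)(18) = 198.0 J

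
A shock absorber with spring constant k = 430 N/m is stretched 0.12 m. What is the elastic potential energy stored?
PE = ½kx² = ½(430)(0.12)² = 3.096 J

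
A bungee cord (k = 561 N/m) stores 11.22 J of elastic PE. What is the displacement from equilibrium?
x = √(2·PE/k) = √(2·11.22/561) = 0.2 m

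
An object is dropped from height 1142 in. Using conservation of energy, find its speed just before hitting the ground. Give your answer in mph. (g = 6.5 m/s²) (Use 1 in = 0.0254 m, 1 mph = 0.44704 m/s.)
Convert to SI: h = 29.0068 m
mgh = ½mv² ⇒ v = √(2gh) = √(2·6.5·29.0068) = 19.4188 m/s = 43.44 mph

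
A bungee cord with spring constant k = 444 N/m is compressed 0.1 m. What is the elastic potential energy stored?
PE = ½kx² = ½(444)(0.1)² = 2.22 J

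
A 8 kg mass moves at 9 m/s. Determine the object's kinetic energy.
KE = ½mv² = ½(8)(9)² = 324.0 J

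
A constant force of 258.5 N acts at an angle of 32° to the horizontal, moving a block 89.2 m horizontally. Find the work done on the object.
W = F·d·cosθ = (258.5)(89.2)cos(32°) = 19550 J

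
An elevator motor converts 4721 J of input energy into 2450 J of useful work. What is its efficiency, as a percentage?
η = W_out/W_in = 2450/4721 = 51.9%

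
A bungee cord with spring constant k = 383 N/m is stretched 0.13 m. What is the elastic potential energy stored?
PE = ½kx² = ½(383)(0.13)² = 3.236 J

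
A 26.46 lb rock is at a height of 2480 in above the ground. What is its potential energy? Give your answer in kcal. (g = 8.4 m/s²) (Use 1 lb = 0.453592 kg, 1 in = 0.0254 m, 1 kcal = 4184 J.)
Convert to SI: m = 12.002 kg, h = 62.992 m
PE = mgh = (12.002)(8.4)(62.992) = 6350.68 J = 1.518 kcal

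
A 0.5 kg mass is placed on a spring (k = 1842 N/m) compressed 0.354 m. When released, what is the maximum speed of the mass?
½kx² = ½mv² ⇒ v = x√(k/m) = (0.354)√(1842/0.5) = 21.49 m/s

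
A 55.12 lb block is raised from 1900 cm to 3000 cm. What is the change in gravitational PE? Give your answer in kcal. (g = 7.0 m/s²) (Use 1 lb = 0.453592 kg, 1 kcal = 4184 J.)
Convert to SI: m = 25.002 kg, Δh = 11.0 m
ΔPE = mgΔh = (25.002)(7.0)(11.0) = 1925.15 J = 0.4601 kcal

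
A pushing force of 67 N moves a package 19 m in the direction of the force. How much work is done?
W = F·d = (67)(19) = 1273 J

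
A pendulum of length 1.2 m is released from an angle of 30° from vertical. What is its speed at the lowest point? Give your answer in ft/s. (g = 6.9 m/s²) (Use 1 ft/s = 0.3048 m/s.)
h = L(1 − cosθ) = 1.2(1 − cos30°) = 0.16077 m
v = √(2gh) = √(2·6.9·0.16077) = 1.4895 m/s = 4.887 ft/s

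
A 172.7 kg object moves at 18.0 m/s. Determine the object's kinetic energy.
KE = ½mv² = ½(172.7)(18.0)² = 27980 J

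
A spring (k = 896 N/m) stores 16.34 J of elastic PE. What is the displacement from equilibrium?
x = √(2·PE/k) = √(2·16.34/896) = 0.191 m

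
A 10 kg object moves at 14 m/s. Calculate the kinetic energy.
KE = ½mv² = ½(10)(14)² = 980.0 J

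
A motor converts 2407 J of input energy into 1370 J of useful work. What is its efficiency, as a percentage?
η = W_out/W_in = 1370/2407 = 56.92%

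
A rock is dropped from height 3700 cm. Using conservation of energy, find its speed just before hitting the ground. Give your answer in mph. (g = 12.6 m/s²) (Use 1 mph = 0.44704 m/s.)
Convert to SI: h = 37.0 m
mgh = ½mv² ⇒ v = √(2gh) = √(2·12.6·37.0) = 30.5352 m/s = 68.31 mph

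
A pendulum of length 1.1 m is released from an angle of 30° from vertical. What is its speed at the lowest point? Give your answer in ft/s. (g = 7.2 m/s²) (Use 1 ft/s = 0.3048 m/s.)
h = L(1 − cosθ) = 1.1(1 − cos30°) = 0.147372 m
v = √(2gh) = √(2·7.2·0.147372) = 1.45676 m/s = 4.779 ft/s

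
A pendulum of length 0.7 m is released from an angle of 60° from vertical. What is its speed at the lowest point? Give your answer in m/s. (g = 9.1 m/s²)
h = L(1 − cosθ) = 0.7(1 − cos60°) = 0.35 m
v = √(2gh) = √(2·9.1·0.35) = 2.524 m/s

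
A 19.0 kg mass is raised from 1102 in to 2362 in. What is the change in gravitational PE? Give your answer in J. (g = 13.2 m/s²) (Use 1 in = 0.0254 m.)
Convert to SI: m = 19.0 kg, Δh = 32.004 m
ΔPE = mgΔh = (19.0)(13.2)(32.004) = 8027 J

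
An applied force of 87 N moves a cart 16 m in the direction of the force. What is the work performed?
W = F·d = (87)(16) = 1392 J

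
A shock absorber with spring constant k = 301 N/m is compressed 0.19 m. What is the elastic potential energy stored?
PE = ½kx² = ½(301)(0.19)² = 5.433 J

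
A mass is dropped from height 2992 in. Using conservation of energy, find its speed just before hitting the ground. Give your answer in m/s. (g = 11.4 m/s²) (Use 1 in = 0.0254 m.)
Convert to SI: h = 75.9968 m
mgh = ½mv² ⇒ v = √(2gh) = √(2·11.4·75.9968) = 41.63 m/s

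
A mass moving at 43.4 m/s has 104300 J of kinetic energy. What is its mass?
m = 2·KE/v² = 2·104300/(43.4)² = 110.7 kg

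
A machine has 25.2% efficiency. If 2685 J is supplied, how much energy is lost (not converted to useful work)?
W_lost = W_in(1 − η) = 2685·(1 − 0.252) = 2008 J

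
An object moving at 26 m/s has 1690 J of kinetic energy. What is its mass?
m = 2·KE/v² = 2·1690/(26)² = 5.0 kg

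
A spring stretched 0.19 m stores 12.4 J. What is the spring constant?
k = 2·PE/x² = 2·12.4/(0.19)² = 687.0 N/m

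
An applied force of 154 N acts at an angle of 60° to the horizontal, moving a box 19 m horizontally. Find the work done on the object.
W = F·d·cosθ = (154)(19)cos(60°) = 1463 J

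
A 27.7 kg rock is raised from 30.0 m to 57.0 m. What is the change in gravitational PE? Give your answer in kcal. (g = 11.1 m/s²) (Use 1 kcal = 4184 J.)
ΔPE = mgΔh = (27.7)(11.1)(27.0) = 8301.69 J = 1.984 kcal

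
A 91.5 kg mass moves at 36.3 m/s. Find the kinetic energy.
KE = ½mv² = ½(91.5)(36.3)² = 60280 J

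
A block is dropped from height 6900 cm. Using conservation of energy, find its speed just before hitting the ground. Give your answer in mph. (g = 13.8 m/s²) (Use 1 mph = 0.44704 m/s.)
Convert to SI: h = 69.0 m
mgh = ½mv² ⇒ v = √(2gh) = √(2·13.8·69.0) = 43.6394 m/s = 97.62 mph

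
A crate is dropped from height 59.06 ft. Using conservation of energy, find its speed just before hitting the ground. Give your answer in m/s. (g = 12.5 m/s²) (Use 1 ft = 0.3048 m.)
Convert to SI: h = 18.0015 m
mgh = ½mv² ⇒ v = √(2gh) = √(2·12.5·18.0015) = 21.21 m/s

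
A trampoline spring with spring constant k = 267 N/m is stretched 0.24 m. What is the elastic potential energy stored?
PE = ½kx² = ½(267)(0.24)² = 7.69 J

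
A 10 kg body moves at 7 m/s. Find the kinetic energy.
KE = ½mv² = ½(10)(7)² = 245.0 J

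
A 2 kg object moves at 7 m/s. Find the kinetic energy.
KE = ½mv² = ½(2)(7)² = 49.0 J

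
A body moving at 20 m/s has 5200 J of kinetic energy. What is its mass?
m = 2·KE/v² = 2·5200/(20)² = 26.0 kg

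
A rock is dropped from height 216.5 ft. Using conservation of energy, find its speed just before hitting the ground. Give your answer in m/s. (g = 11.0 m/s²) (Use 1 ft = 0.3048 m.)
Convert to SI: h = 65.9892 m
mgh = ½mv² ⇒ v = √(2gh) = √(2·11.0·65.9892) = 38.1 m/s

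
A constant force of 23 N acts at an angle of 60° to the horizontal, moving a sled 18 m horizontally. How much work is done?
W = F·d·cosθ = (23)(18)cos(60°) = 207.0 J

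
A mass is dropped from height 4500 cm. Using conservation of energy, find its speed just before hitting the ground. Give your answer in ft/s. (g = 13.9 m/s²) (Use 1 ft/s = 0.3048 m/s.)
Convert to SI: h = 45.0 m
mgh = ½mv² ⇒ v = √(2gh) = √(2·13.9·45.0) = 35.3695 m/s = 116.0 ft/s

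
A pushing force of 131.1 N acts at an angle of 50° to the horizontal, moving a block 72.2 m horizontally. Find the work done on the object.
W = F·d·cosθ = (131.1)(72.2)cos(50°) = 6084 J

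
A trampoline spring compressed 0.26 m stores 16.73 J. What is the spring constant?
k = 2·PE/x² = 2·16.73/(0.26)² = 495.0 N/m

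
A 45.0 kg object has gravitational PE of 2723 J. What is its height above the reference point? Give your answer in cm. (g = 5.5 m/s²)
h = PE/(mg) = 2723.0/(45.0·5.5) = 11.002 m = 1100 cm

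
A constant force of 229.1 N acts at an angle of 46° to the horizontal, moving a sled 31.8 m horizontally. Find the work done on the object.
W = F·d·cosθ = (229.1)(31.8)cos(46°) = 5061 J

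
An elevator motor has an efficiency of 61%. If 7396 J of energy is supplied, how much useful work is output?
W_out = η·W_in = 0.61·7396 = 4511.56 J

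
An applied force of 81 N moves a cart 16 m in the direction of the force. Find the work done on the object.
W = F·d = (81)(16) = 1296 J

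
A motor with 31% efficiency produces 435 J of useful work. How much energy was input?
W_in = W_out/η = 435/0.31 = 1403 J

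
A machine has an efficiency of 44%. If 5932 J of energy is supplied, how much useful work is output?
W_out = η·W_in = 0.44·5932 = 2610.08 J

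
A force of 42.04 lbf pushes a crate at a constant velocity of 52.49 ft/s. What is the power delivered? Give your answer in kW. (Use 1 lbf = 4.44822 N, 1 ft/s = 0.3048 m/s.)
Convert to SI: F = 187.003 N, v = 15.999 m/s
P = Fv = (187.003)(15.999) = 2991.85 W = 2.992 kW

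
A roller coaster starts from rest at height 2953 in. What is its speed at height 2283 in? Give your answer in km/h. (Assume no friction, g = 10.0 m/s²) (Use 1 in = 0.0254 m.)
Convert to SI: h₁−h₂ = 17.018 m
mgh₁ = mgh₂ + ½mv² ⇒ v = √(2g(h₁−h₂)) = √(2·10.0·17.018) = 18.4488 m/s = 66.42 km/h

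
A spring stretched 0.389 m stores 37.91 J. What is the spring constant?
k = 2·PE/x² = 2·37.91/(0.389)² = 501.1 N/m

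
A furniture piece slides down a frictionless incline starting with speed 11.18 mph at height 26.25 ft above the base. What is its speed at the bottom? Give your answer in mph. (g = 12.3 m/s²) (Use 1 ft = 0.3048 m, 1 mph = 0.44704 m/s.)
Convert to SI: v₀ = 4.99791 m/s, h = 8.001 m
½mv₀² + mgh = ½mv² ⇒ v = √(v₀² + 2gh) = √(4.99791² + 2·12.3·8.001) = 14.8931 m/s = 33.31 mph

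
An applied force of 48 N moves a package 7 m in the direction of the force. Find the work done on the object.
W = F·d = (48)(7) = 336.0 J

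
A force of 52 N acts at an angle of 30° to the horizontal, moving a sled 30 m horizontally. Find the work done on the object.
W = F·d·cosθ = (52)(30)cos(30°) = 1351 J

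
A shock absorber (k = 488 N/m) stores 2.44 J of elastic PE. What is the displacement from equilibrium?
x = √(2·PE/k) = √(2·2.44/488) = 0.1 m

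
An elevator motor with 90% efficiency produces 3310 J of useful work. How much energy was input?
W_in = W_out/η = 3310/0.9 = 3678 J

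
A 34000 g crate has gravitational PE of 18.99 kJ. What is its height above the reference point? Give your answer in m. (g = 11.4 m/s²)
Convert to SI: m = 34.0 kg, PE = 18990.0 J
h = PE/(mg) = 18990.0/(34.0·11.4) = 48.99 m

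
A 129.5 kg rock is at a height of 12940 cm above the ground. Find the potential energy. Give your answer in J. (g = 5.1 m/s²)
Convert to SI: m = 129.5 kg, h = 129.4 m
PE = mgh = (129.5)(5.1)(129.4) = 85460 J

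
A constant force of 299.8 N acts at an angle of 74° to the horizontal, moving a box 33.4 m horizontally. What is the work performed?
W = F·d·cosθ = (299.8)(33.4)cos(74°) = 2760 J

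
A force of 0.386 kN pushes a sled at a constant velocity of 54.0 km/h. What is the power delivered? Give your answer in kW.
Convert to SI: F = 386.0 N, v = 15.0 m/s
P = Fv = (386.0)(15.0) = 5790.0 W = 5.79 kW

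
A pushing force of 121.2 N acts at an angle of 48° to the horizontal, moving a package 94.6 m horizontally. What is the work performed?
W = F·d·cosθ = (121.2)(94.6)cos(48°) = 7672 J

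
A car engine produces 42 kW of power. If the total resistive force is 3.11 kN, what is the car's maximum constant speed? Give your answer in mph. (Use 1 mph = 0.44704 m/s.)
Convert to SI: F = 3110.0 N
P = Fv ⇒ v = P/F = 42000 W/3110.0 N = 13.5048 m/s = 30.21 mph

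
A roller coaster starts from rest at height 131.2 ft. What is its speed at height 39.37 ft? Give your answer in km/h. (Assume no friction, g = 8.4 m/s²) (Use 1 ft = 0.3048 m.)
Convert to SI: h₁−h₂ = 27.9898 m
mgh₁ = mgh₂ + ½mv² ⇒ v = √(2g(h₁−h₂)) = √(2·8.4·27.9898) = 21.68475 m/s = 78.07 km/h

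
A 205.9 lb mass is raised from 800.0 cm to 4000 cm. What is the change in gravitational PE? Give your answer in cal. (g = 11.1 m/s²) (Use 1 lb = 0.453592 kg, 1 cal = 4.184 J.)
Convert to SI: m = 93.3946 kg, Δh = 32.0 m
ΔPE = mgΔh = (93.3946)(11.1)(32.0) = 33173.8 J = 7929 cal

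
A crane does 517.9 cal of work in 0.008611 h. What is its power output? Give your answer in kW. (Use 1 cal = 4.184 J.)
Convert to SI: W = 2166.89 J, t = 30.9996 s
P = W/t = 2166.89/30.9996 = 69.9007 W = 0.0699 kW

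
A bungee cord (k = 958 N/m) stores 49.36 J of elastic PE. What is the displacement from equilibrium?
x = √(2·PE/k) = √(2·49.36/958) = 0.321 m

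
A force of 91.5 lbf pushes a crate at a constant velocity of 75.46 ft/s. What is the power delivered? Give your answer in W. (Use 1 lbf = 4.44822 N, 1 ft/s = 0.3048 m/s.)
Convert to SI: F = 407.012 N, v = 23.0002 m/s
P = Fv = (407.012)(23.0002) = 9361 W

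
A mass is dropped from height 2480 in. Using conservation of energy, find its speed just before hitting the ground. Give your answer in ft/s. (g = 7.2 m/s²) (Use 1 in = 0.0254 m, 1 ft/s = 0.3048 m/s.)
Convert to SI: h = 62.992 m
mgh = ½mv² ⇒ v = √(2gh) = √(2·7.2·62.992) = 30.1178 m/s = 98.81 ft/s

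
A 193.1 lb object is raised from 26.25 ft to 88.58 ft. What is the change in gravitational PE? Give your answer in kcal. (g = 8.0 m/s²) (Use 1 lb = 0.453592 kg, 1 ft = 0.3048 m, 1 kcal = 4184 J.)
Convert to SI: m = 87.5886 kg, Δh = 18.9982 m
ΔPE = mgΔh = (87.5886)(8.0)(18.9982) = 13312.2 J = 3.182 kcal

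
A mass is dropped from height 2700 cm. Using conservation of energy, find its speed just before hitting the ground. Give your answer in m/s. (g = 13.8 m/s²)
Convert to SI: h = 27.0 m
mgh = ½mv² ⇒ v = √(2gh) = √(2·13.8·27.0) = 27.3 m/s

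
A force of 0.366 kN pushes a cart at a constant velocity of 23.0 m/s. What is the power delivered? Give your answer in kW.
Convert to SI: F = 366.0 N, v = 23.0 m/s
P = Fv = (366.0)(23.0) = 8418.0 W = 8.418 kW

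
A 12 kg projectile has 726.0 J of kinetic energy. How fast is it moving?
v = √(2·KE/m) = √(2·726.0/12) = 11.0 m/s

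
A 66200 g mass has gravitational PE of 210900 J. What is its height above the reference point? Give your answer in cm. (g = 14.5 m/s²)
Convert to SI: m = 66.2 kg, PE = 210900 J
h = PE/(mg) = 210900/(66.2·14.5) = 219.71 m = 21970 cm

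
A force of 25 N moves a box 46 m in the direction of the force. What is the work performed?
W = F·d = (25)(46) = 1150 J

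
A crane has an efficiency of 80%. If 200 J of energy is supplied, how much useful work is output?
W_out = η·W_in = 0.8·200 = 160.0 J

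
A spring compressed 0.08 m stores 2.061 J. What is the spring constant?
k = 2·PE/x² = 2·2.061/(0.08)² = 644.1 N/m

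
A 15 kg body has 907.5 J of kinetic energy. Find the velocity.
v = √(2·KE/m) = √(2·907.5/15) = 11.0 m/s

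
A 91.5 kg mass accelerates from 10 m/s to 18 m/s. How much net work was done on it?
W = ΔKE = ½m(v₂² − v₁²) = ½(91.5)(18² − 10²) = 10248.0 J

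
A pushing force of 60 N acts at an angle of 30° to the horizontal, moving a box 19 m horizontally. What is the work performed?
W = F·d·cosθ = (60)(19)cos(30°) = 987.3 J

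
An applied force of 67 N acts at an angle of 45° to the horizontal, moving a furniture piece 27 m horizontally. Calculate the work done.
W = F·d·cosθ = (67)(27)cos(45°) = 1279 J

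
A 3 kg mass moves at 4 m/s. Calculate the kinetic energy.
KE = ½mv² = ½(3)(4)² = 24.0 J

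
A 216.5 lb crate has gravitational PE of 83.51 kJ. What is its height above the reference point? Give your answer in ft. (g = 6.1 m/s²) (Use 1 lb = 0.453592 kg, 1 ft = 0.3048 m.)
Convert to SI: m = 98.2027 kg, PE = 83510.0 J
h = PE/(mg) = 83510.0/(98.2027·6.1) = 139.407 m = 457.4 ft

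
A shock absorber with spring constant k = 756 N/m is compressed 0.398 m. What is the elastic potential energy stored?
PE = ½kx² = ½(756)(0.398)² = 59.88 J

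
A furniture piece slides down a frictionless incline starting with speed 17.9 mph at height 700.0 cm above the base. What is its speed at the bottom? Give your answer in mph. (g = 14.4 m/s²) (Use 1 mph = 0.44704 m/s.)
Convert to SI: v₀ = 8.00202 m/s, h = 7.0 m
½mv₀² + mgh = ½mv² ⇒ v = √(v₀² + 2gh) = √(8.00202² + 2·14.4·7.0) = 16.2982 m/s = 36.46 mph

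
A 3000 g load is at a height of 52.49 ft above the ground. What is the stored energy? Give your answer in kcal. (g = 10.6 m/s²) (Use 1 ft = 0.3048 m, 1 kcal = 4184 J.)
Convert to SI: m = 3.0 kg, h = 15.999 m
PE = mgh = (3.0)(10.6)(15.999) = 508.767 J = 0.1216 kcal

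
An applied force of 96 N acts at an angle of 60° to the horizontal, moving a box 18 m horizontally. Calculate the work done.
W = F·d·cosθ = (96)(18)cos(60°) = 864.0 J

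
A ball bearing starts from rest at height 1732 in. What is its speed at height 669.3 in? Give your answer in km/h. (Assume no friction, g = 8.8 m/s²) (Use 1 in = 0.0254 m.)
Convert to SI: h₁−h₂ = 26.9926 m
mgh₁ = mgh₂ + ½mv² ⇒ v = √(2g(h₁−h₂)) = √(2·8.8·26.9926) = 21.7961 m/s = 78.47 km/h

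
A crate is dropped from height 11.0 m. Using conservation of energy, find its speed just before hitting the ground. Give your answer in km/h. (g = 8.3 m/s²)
mgh = ½mv² ⇒ v = √(2gh) = √(2·8.3·11.0) = 13.513 m/s = 48.65 km/h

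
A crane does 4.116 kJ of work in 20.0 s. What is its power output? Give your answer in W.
Convert to SI: W = 4116.0 J, t = 20.0 s
P = W/t = 4116.0/20.0 = 205.8 W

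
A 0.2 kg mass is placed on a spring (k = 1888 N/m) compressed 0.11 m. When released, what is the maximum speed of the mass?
½kx² = ½mv² ⇒ v = x√(k/m) = (0.11)√(1888/0.2) = 10.69 m/s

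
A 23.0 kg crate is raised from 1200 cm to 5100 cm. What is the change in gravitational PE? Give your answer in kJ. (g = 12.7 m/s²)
Convert to SI: m = 23.0 kg, Δh = 39.0 m
ΔPE = mgΔh = (23.0)(12.7)(39.0) = 11391.9 J = 11.39 kJ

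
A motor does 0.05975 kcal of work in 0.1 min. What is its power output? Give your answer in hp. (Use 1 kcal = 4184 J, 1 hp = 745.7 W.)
Convert to SI: W = 249.994 J, t = 6.0 s
P = W/t = 249.994/6.0 = 41.6657 W = 0.05587 hp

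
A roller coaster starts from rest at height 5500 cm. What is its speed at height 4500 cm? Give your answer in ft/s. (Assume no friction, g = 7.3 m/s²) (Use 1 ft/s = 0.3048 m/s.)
Convert to SI: h₁−h₂ = 10.0 m
mgh₁ = mgh₂ + ½mv² ⇒ v = √(2g(h₁−h₂)) = √(2·7.3·10.0) = 12.083 m/s = 39.64 ft/s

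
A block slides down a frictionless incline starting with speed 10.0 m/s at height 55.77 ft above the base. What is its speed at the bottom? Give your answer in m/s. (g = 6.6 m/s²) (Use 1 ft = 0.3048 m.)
Convert to SI: v₀ = 10.0 m/s, h = 16.9987 m
½mv₀² + mgh = ½mv² ⇒ v = √(v₀² + 2gh) = √(10.0² + 2·6.6·16.9987) = 18.01 m/s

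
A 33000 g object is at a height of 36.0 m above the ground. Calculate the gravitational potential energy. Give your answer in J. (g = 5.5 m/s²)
Convert to SI: m = 33.0 kg, h = 36.0 m
PE = mgh = (33.0)(5.5)(36.0) = 6534 J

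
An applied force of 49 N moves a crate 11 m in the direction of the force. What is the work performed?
W = F·d = (49)(11) = 539.0 J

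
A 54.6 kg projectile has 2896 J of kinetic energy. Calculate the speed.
v = √(2·KE/m) = √(2·2896/54.6) = 10.3 m/s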